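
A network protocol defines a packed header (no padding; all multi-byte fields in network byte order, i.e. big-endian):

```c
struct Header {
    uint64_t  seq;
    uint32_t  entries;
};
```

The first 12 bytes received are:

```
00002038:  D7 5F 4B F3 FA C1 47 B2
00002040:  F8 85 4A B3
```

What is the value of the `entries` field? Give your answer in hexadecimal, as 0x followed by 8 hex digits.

0xF8854AB3

`entries` follows `seq` (8 bytes), so it starts at byte offset 8 and occupies 4 bytes.
Bytes at offsets 8..11: F8 85 4A B3.
In big-endian order the high byte comes first in memory.
The bytes are already most-significant first: 0xF8854AB3.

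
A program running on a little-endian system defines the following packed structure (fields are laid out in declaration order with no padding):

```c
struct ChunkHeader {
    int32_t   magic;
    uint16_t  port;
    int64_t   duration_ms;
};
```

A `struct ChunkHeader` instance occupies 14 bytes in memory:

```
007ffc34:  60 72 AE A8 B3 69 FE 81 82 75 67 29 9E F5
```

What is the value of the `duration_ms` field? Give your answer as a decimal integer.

-748114963767066114

`duration_ms` follows `magic` (4 B), `port` (2 B), so it starts at offset 4 + 2 = 6 and occupies 8 bytes.
Bytes at offsets 6..13: FE 81 82 75 67 29 9E F5.
Little-endian: lowest address holds the least-significant byte.
Reassemble most-significant byte first: F5 9E 29 67 75 82 81 FE → 0xF59E2967758281FE.
Top bit is set, so as a signed 64-bit value this is 0xF59E2967758281FE − 2^64 = -748114963767066114.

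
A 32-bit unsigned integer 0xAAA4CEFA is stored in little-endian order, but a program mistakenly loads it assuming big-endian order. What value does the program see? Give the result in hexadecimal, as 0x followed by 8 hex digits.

0xFACEA4AA

Stored little-endian, the bytes at ascending addresses are FA CE A4 AA.
Read back as big-endian, the last byte is least significant, giving 0xFACEA4AA.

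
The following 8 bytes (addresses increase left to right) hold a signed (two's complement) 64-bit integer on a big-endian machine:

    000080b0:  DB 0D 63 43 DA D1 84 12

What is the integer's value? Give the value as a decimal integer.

-2662362661620972526

Big-endian stores the most-significant byte at the lowest address.
The bytes are already most-significant first: 0xDB0D6343DAD18412.
Top bit is set, so as a signed 64-bit value this is 0xDB0D6343DAD18412 − 2^64 = -2662362661620972526.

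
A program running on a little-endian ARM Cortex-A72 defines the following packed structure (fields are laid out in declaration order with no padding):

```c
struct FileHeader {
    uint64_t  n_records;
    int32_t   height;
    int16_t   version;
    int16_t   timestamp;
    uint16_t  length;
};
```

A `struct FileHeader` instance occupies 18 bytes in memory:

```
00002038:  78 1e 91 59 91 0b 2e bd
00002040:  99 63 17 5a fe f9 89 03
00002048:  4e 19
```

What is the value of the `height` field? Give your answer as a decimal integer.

`height` follows `n_records` (8 bytes), so it starts at byte offset 8 and occupies 4 bytes.
Bytes at offsets 8..11: 99 63 17 5A.
Little-endian stores the least-significant byte at the lowest address.
Reassemble most-significant byte first: 5A 17 63 99 → 0x5A176399.
0x5A176399 = 1511482265.

1511482265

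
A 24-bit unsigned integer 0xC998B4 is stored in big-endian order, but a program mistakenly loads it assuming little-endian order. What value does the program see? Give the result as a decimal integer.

11835593

Stored big-endian, the bytes at ascending addresses are C9 98 B4.
Read back as little-endian, the first byte is least significant, giving 0xB498C9.
0xB498C9 = 11835593.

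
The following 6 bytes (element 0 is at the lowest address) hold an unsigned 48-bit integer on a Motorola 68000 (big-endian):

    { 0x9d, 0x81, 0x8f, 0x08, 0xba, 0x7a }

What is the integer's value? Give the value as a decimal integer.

173179776055930

In big-endian order the high byte comes first in memory.
The bytes are already most-significant first: 0x9D818F08BA7A.
0x9D818F08BA7A = 173179776055930.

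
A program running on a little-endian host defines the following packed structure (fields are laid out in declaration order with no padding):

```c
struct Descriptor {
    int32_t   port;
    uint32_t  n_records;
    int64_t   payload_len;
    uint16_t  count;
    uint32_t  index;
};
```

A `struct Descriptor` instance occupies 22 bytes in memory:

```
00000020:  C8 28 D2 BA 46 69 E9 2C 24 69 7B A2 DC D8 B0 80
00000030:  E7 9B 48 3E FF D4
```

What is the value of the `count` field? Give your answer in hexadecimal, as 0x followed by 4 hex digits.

0x9BE7

`count` follows `port` (4 B), `n_records` (4 B), `payload_len` (8 B), so it starts at offset 4 + 4 + 8 = 16 and occupies 2 bytes.
Bytes at offsets 16..17: E7 9B.
In little-endian order the low byte comes first in memory.
Reassemble most-significant byte first: 9B E7 → 0x9BE7.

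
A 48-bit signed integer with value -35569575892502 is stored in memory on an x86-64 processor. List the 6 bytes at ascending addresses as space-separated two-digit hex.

Two's complement of -35569575892502 in 48 bits: 35569575892502 = 0x2059AFEF9616; invert → 0xDFA6501069E9; add 1 → 0xDFA6501069EA.
Split into bytes (most-significant first): DF A6 50 10 69 EA.
Little-endian: lowest address holds the least-significant byte.
So at ascending addresses the bytes are EA 69 10 50 A6 DF.

EA 69 10 50 A6 DF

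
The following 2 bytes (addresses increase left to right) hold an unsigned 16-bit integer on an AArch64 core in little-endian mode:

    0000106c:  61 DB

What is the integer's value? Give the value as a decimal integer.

In little-endian order the low byte comes first in memory.
Reassemble most-significant byte first: DB 61 → 0xDB61.
0xDB61 = 56161.

56161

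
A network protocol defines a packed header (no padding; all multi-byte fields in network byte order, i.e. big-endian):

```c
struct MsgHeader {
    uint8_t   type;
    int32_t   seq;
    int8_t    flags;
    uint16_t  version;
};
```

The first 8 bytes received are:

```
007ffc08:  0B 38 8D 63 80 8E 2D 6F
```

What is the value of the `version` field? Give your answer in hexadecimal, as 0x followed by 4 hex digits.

0x2D6F

`version` follows `type` (1 B), `seq` (4 B), `flags` (1 B), so it starts at offset 1 + 4 + 1 = 6 and occupies 2 bytes.
Bytes at offsets 6..7: 2D 6F.
Big-endian: lowest address holds the most-significant byte.
The bytes are already most-significant first: 0x2D6F.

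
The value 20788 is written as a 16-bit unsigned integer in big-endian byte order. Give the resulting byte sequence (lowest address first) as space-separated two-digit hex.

51 34

20788 in hexadecimal, padded to 16 bits, is 0x5134.
Split into bytes (most-significant first): 51 34.
In big-endian order the high byte comes first in memory.
So the memory order matches the most-significant-first order: 51 34.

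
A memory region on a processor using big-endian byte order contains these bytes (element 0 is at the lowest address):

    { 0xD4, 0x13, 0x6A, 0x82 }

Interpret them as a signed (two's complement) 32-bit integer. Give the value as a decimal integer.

Big-endian stores the most-significant byte at the lowest address.
The bytes are already most-significant first: 0xD4136A82.
Top bit is set, so as a signed 32-bit value this is 0xD4136A82 − 2^32 = -736925054.

-736925054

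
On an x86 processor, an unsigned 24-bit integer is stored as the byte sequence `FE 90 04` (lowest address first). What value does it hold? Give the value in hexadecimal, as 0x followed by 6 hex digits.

0x0490FE

Little-endian stores the least-significant byte at the lowest address.
Reassemble most-significant byte first: 04 90 FE → 0x0490FE.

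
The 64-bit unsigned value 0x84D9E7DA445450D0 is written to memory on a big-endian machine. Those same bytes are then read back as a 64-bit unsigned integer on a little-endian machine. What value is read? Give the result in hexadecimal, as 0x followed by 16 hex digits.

Stored big-endian, the bytes at ascending addresses are 84 D9 E7 DA 44 54 50 D0.
Read back as little-endian, the first byte is least significant, giving 0xD0505444DAE7D984.

0xD0505444DAE7D984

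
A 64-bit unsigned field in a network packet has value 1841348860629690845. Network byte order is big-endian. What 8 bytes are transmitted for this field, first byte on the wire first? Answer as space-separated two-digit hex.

19 8D C9 08 69 67 29 DD

1841348860629690845 in hexadecimal, padded to 64 bits, is 0x198DC908696729DD.
Split into bytes (most-significant first): 19 8D C9 08 69 67 29 DD.
In big-endian order the high byte comes first in memory.
So the memory order matches the most-significant-first order: 19 8D C9 08 69 67 29 DD.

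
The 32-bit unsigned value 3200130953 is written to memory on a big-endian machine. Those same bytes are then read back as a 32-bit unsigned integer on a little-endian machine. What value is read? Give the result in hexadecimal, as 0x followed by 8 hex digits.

0x891FBEBE

3200130953 in 32-bit hexadecimal is 0xBEBE1F89.
Stored big-endian, the bytes at ascending addresses are BE BE 1F 89.
Read back as little-endian, the first byte is least significant, giving 0x891FBEBE.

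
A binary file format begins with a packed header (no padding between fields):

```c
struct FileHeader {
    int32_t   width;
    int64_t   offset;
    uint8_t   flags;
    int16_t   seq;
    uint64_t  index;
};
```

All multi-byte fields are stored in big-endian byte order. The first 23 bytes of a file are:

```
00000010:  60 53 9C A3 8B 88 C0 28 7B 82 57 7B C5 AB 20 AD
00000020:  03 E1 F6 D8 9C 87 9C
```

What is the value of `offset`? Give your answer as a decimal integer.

-8392246625501554821

`offset` follows `width` (4 bytes), so it starts at byte offset 4 and occupies 8 bytes.
Bytes at offsets 4..11: 8B 88 C0 28 7B 82 57 7B.
Big-endian stores the most-significant byte at the lowest address.
The bytes are already most-significant first: 0x8B88C0287B82577B.
Top bit is set, so as a signed 64-bit value this is 0x8B88C0287B82577B − 2^64 = -8392246625501554821.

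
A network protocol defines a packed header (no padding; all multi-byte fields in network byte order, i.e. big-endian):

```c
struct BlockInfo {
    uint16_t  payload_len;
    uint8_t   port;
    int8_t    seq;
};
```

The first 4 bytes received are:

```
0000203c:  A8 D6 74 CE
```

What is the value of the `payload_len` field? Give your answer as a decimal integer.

`payload_len` is the first field, at byte offset 0, occupying 2 bytes.
Bytes at offsets 0..1: A8 D6.
Big-endian stores the most-significant byte at the lowest address.
The bytes are already most-significant first: 0xA8D6.
0xA8D6 = 43222.

43222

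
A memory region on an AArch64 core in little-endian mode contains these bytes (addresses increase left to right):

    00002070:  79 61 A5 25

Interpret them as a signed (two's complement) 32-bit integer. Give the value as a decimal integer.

631595385

In little-endian order the low byte comes first in memory.
Reassemble most-significant byte first: 25 A5 61 79 → 0x25A56179.
0x25A56179 = 631595385.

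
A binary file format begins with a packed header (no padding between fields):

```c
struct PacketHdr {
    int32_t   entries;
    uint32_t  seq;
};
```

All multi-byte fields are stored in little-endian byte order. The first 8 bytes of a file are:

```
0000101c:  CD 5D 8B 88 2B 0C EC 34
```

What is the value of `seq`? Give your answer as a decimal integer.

887884843

`seq` follows `entries` (4 bytes), so it starts at byte offset 4 and occupies 4 bytes.
Bytes at offsets 4..7: 2B 0C EC 34.
In little-endian order the low byte comes first in memory.
Reassemble most-significant byte first: 34 EC 0C 2B → 0x34EC0C2B.
0x34EC0C2B = 887884843.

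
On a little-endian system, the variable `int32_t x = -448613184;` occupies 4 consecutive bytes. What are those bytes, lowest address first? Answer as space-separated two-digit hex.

Two's complement of -448613184 in 32 bits: 448613184 = 0x1ABD4B40; invert → 0xE542B4BF; add 1 → 0xE542B4C0.
Split into bytes (most-significant first): E5 42 B4 C0.
Little-endian stores the least-significant byte at the lowest address.
So at ascending addresses the bytes are C0 B4 42 E5.

C0 B4 42 E5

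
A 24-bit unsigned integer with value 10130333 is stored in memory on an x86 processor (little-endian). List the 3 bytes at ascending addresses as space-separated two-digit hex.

10130333 in hexadecimal, padded to 24 bits, is 0x9A939D.
Split into bytes (most-significant first): 9A 93 9D.
Little-endian: lowest address holds the least-significant byte.
So at ascending addresses the bytes are 9D 93 9A.

9D 93 9A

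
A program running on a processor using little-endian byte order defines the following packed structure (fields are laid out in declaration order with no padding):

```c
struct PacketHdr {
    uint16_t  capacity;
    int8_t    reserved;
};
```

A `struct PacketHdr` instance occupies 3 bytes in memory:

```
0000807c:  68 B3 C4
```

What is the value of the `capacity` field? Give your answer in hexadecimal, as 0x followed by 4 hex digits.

0xB368

`capacity` is the first field, at byte offset 0, occupying 2 bytes.
Bytes at offsets 0..1: 68 B3.
Little-endian: lowest address holds the least-significant byte.
Reassemble most-significant byte first: B3 68 → 0xB368.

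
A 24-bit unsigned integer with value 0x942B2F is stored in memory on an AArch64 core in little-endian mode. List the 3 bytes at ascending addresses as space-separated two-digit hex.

2F 2B 94

Split into bytes (most-significant first): 94 2B 2F.
In little-endian order the low byte comes first in memory.
So at ascending addresses the bytes are 2F 2B 94.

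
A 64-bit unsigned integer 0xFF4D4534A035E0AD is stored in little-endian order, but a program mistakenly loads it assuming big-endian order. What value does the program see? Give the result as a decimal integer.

12529073125532716543

Stored little-endian, the bytes at ascending addresses are AD E0 35 A0 34 45 4D FF.
Read back as big-endian, the last byte is least significant, giving 0xADE035A034454DFF.
0xADE035A034454DFF = 12529073125532716543.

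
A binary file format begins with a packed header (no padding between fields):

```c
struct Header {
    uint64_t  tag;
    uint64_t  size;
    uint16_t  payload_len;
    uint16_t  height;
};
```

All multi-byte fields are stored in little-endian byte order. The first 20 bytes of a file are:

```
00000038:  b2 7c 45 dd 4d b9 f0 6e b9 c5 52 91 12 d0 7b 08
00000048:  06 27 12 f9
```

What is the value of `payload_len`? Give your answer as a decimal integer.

`payload_len` follows `tag` (8 B), `size` (8 B), so it starts at offset 8 + 8 = 16 and occupies 2 bytes.
Bytes at offsets 16..17: 06 27.
Little-endian stores the least-significant byte at the lowest address.
Reassemble most-significant byte first: 27 06 → 0x2706.
0x2706 = 9990.

9990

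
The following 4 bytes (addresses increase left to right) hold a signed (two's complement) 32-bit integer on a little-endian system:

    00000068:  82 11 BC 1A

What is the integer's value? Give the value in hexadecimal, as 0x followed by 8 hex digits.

Little-endian stores the least-significant byte at the lowest address.
Reassemble most-significant byte first: 1A BC 11 82 → 0x1ABC1182.

0x1ABC1182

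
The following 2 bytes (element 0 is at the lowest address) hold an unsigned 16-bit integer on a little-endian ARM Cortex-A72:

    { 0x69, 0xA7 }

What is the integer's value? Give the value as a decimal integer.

Little-endian: lowest address holds the least-significant byte.
Reassemble most-significant byte first: A7 69 → 0xA769.
0xA769 = 42857.

42857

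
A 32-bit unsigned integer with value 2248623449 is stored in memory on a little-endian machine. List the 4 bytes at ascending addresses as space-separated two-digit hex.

2248623449 in hexadecimal, padded to 32 bits, is 0x86074559.
Split into bytes (most-significant first): 86 07 45 59.
In little-endian order the low byte comes first in memory.
So at ascending addresses the bytes are 59 45 07 86.

59 45 07 86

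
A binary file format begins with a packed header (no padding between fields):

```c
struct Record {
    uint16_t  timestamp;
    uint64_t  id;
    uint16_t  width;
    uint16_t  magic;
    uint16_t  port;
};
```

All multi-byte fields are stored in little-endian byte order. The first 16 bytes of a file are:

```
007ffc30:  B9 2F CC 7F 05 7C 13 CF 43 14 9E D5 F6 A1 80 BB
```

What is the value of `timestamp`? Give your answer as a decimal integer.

12217

`timestamp` is the first field, at byte offset 0, occupying 2 bytes.
Bytes at offsets 0..1: B9 2F.
Little-endian: lowest address holds the least-significant byte.
Reassemble most-significant byte first: 2F B9 → 0x2FB9.
0x2FB9 = 12217.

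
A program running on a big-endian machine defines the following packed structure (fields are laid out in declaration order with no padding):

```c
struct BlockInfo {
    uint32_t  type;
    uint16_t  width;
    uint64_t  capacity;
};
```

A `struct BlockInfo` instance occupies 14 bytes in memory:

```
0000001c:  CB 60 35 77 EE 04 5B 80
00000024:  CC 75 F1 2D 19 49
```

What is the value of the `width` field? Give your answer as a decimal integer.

`width` follows `type` (4 bytes), so it starts at byte offset 4 and occupies 2 bytes.
Bytes at offsets 4..5: EE 04.
Big-endian stores the most-significant byte at the lowest address.
The bytes are already most-significant first: 0xEE04.
0xEE04 = 60932.

60932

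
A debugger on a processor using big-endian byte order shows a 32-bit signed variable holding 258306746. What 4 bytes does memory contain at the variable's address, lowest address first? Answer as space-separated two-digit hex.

0F 65 72 BA

258306746 in hexadecimal, padded to 32 bits, is 0x0F6572BA.
Split into bytes (most-significant first): 0F 65 72 BA.
Big-endian: lowest address holds the most-significant byte.
So the memory order matches the most-significant-first order: 0F 65 72 BA.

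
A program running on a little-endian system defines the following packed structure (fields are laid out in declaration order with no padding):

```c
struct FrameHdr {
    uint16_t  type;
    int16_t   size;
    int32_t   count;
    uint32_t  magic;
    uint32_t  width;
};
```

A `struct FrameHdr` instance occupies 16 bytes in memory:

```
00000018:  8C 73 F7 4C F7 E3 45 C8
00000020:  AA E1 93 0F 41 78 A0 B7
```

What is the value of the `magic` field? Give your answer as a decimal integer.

261349802

`magic` follows `type` (2 B), `size` (2 B), `count` (4 B), so it starts at offset 2 + 2 + 4 = 8 and occupies 4 bytes.
Bytes at offsets 8..11: AA E1 93 0F.
In little-endian order the low byte comes first in memory.
Reassemble most-significant byte first: 0F 93 E1 AA → 0x0F93E1AA.
0x0F93E1AA = 261349802.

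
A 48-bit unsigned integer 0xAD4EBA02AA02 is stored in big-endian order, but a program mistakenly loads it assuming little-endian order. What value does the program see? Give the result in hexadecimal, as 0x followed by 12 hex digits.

0x02AA02BA4EAD

Stored big-endian, the bytes at ascending addresses are AD 4E BA 02 AA 02.
Read back as little-endian, the first byte is least significant, giving 0x02AA02BA4EAD.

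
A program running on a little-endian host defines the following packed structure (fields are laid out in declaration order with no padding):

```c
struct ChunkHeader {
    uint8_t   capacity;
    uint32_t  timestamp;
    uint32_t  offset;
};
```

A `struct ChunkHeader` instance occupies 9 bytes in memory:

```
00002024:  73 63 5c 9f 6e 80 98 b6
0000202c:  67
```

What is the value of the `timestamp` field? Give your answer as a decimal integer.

1855937635

`timestamp` follows `capacity` (1 byte), so it starts at byte offset 1 and occupies 4 bytes.
Bytes at offsets 1..4: 63 5C 9F 6E.
In little-endian order the low byte comes first in memory.
Reassemble most-significant byte first: 6E 9F 5C 63 → 0x6E9F5C63.
0x6E9F5C63 = 1855937635.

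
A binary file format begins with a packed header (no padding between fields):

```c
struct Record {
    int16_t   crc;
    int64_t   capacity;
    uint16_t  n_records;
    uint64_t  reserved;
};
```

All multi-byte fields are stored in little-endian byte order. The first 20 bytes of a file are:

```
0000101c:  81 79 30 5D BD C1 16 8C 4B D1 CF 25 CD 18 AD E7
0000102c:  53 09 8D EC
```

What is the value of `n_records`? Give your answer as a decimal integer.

9679

`n_records` follows `crc` (2 B), `capacity` (8 B), so it starts at offset 2 + 8 = 10 and occupies 2 bytes.
Bytes at offsets 10..11: CF 25.
Little-endian: lowest address holds the least-significant byte.
Reassemble most-significant byte first: 25 CF → 0x25CF.
0x25CF = 9679.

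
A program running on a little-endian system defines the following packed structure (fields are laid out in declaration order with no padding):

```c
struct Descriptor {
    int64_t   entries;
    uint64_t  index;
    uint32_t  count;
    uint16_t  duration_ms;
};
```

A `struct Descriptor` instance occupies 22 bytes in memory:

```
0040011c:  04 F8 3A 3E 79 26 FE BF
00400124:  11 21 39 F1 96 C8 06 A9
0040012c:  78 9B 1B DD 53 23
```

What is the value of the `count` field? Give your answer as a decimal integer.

3709574008

`count` follows `entries` (8 B), `index` (8 B), so it starts at offset 8 + 8 = 16 and occupies 4 bytes.
Bytes at offsets 16..19: 78 9B 1B DD.
Little-endian stores the least-significant byte at the lowest address.
Reassemble most-significant byte first: DD 1B 9B 78 → 0xDD1B9B78.
0xDD1B9B78 = 3709574008.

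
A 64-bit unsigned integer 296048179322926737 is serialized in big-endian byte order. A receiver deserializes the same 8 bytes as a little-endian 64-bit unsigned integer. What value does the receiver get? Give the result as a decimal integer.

10499844719268731652

296048179322926737 in 64-bit hexadecimal is 0x041BC64024F1B691.
Stored big-endian, the bytes at ascending addresses are 04 1B C6 40 24 F1 B6 91.
Read back as little-endian, the first byte is least significant, giving 0x91B6F12440C61B04.
0x91B6F12440C61B04 = 10499844719268731652.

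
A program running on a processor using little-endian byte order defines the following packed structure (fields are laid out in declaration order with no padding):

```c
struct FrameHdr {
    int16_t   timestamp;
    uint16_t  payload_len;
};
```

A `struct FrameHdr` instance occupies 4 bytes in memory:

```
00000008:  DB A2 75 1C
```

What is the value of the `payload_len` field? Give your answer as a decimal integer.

`payload_len` follows `timestamp` (2 bytes), so it starts at byte offset 2 and occupies 2 bytes.
Bytes at offsets 2..3: 75 1C.
Little-endian: lowest address holds the least-significant byte.
Reassemble most-significant byte first: 1C 75 → 0x1C75.
0x1C75 = 7285.

7285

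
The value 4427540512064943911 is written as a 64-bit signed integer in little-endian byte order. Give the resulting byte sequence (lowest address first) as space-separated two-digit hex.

27 37 48 3A A3 C8 71 3D

4427540512064943911 in hexadecimal, padded to 64 bits, is 0x3D71C8A33A483727.
Split into bytes (most-significant first): 3D 71 C8 A3 3A 48 37 27.
Little-endian: lowest address holds the least-significant byte.
So at ascending addresses the bytes are 27 37 48 3A A3 C8 71 3D.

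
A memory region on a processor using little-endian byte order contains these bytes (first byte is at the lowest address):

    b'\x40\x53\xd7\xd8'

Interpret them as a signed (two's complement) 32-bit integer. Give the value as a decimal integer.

Little-endian: lowest address holds the least-significant byte.
Reassemble most-significant byte first: D8 D7 53 40 → 0xD8D75340.
Top bit is set, so as a signed 32-bit value this is 0xD8D75340 − 2^32 = -656977088.

-656977088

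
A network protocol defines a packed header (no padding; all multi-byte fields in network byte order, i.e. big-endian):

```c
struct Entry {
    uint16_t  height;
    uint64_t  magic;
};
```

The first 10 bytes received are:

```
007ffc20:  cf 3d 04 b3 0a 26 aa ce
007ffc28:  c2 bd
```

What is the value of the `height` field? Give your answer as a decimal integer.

`height` is the first field, at byte offset 0, occupying 2 bytes.
Bytes at offsets 0..1: CF 3D.
Big-endian: lowest address holds the most-significant byte.
The bytes are already most-significant first: 0xCF3D.
0xCF3D = 53053.

53053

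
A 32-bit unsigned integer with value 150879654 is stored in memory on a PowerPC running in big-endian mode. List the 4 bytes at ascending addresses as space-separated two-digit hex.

150879654 in hexadecimal, padded to 32 bits, is 0x08FE3DA6.
Split into bytes (most-significant first): 08 FE 3D A6.
Big-endian stores the most-significant byte at the lowest address.
So the memory order matches the most-significant-first order: 08 FE 3D A6.

08 FE 3D A6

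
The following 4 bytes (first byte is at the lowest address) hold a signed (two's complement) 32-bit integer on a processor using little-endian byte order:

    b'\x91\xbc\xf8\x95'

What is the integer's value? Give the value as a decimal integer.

Little-endian: lowest address holds the least-significant byte.
Reassemble most-significant byte first: 95 F8 BC 91 → 0x95F8BC91.
Top bit is set, so as a signed 32-bit value this is 0x95F8BC91 − 2^32 = -1778860911.

-1778860911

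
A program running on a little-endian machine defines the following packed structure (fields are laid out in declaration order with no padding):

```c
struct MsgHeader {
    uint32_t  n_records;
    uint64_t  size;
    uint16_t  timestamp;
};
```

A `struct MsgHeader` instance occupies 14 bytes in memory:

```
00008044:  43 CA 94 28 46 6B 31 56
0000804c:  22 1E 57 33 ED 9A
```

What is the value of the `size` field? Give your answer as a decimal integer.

`size` follows `n_records` (4 bytes), so it starts at byte offset 4 and occupies 8 bytes.
Bytes at offsets 4..11: 46 6B 31 56 22 1E 57 33.
Little-endian: lowest address holds the least-significant byte.
Reassemble most-significant byte first: 33 57 1E 22 56 31 6B 46 → 0x33571E2256316B46.
0x33571E2256316B46 = 3699458751731952454.

3699458751731952454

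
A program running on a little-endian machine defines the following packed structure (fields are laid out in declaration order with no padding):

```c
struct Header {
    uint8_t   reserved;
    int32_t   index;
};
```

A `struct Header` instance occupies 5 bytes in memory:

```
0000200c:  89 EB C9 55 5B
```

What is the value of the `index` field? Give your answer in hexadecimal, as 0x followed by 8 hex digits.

`index` follows `reserved` (1 byte), so it starts at byte offset 1 and occupies 4 bytes.
Bytes at offsets 1..4: EB C9 55 5B.
In little-endian order the low byte comes first in memory.
Reassemble most-significant byte first: 5B 55 C9 EB → 0x5B55C9EB.

0x5B55C9EB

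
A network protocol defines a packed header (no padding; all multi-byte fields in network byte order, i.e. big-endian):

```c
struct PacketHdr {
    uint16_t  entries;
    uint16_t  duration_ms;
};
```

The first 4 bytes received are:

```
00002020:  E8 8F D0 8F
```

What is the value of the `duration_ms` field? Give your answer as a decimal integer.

`duration_ms` follows `entries` (2 bytes), so it starts at byte offset 2 and occupies 2 bytes.
Bytes at offsets 2..3: D0 8F.
Big-endian: lowest address holds the most-significant byte.
The bytes are already most-significant first: 0xD08F.
0xD08F = 53391.

53391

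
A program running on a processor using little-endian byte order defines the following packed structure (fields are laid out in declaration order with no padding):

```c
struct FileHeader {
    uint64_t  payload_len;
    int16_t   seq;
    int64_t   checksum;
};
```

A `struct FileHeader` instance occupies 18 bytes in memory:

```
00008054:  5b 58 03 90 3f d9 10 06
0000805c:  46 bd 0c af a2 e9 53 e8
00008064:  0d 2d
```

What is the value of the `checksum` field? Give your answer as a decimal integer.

`checksum` follows `payload_len` (8 B), `seq` (2 B), so it starts at offset 8 + 2 = 10 and occupies 8 bytes.
Bytes at offsets 10..17: 0C AF A2 E9 53 E8 0D 2D.
In little-endian order the low byte comes first in memory.
Reassemble most-significant byte first: 2D 0D E8 53 E9 A2 AF 0C → 0x2D0DE853E9A2AF0C.
0x2D0DE853E9A2AF0C = 3246506353503678220.

3246506353503678220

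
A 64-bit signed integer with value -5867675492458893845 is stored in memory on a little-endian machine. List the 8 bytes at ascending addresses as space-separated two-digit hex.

EB ED B8 56 3A D4 91 AE

Two's complement of -5867675492458893845 in 64 bits: 5867675492458893845 = 0x516E2BC5A9471215; invert → 0xAE91D43A56B8EDEA; add 1 → 0xAE91D43A56B8EDEB.
Split into bytes (most-significant first): AE 91 D4 3A 56 B8 ED EB.
In little-endian order the low byte comes first in memory.
So at ascending addresses the bytes are EB ED B8 56 3A D4 91 AE.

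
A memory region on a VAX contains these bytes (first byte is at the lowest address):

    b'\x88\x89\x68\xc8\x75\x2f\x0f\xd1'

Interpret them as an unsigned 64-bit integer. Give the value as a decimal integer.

15064311461497571720

Little-endian stores the least-significant byte at the lowest address.
Reassemble most-significant byte first: D1 0F 2F 75 C8 68 89 88 → 0xD10F2F75C8688988.
0xD10F2F75C8688988 = 15064311461497571720.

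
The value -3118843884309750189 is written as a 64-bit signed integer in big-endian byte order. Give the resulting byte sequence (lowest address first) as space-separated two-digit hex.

Two's complement of -3118843884309750189 in 64 bits: 3118843884309750189 = 0x2B485BFD0A2EA1AD; invert → 0xD4B7A402F5D15E52; add 1 → 0xD4B7A402F5D15E53.
Split into bytes (most-significant first): D4 B7 A4 02 F5 D1 5E 53.
Big-endian stores the most-significant byte at the lowest address.
So the memory order matches the most-significant-first order: D4 B7 A4 02 F5 D1 5E 53.

D4 B7 A4 02 F5 D1 5E 53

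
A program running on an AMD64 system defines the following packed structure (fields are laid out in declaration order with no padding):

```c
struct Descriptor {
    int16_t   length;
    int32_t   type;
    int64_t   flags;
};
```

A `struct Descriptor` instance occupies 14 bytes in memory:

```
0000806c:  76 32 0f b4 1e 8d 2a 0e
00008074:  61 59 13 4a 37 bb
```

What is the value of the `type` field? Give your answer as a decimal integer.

`type` follows `length` (2 bytes), so it starts at byte offset 2 and occupies 4 bytes.
Bytes at offsets 2..5: 0F B4 1E 8D.
Little-endian stores the least-significant byte at the lowest address.
Reassemble most-significant byte first: 8D 1E B4 0F → 0x8D1EB40F.
Top bit is set, so as a signed 32-bit value this is 0x8D1EB40F − 2^32 = -1927367665.

-1927367665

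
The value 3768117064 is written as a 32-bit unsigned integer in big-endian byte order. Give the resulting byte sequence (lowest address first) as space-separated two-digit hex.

E0 98 E7 48

3768117064 in hexadecimal, padded to 32 bits, is 0xE098E748.
Split into bytes (most-significant first): E0 98 E7 48.
Big-endian stores the most-significant byte at the lowest address.
So the memory order matches the most-significant-first order: E0 98 E7 48.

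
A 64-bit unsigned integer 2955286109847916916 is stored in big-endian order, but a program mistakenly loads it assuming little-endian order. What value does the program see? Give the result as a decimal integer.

8399531214486700841

2955286109847916916 in 64-bit hexadecimal is 0x2903490F23219174.
Stored big-endian, the bytes at ascending addresses are 29 03 49 0F 23 21 91 74.
Read back as little-endian, the first byte is least significant, giving 0x749121230F490329.
0x749121230F490329 = 8399531214486700841.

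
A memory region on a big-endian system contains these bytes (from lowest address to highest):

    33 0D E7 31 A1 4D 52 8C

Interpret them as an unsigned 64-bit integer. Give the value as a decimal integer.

3678850670977176204

Big-endian stores the most-significant byte at the lowest address.
The bytes are already most-significant first: 0x330DE731A14D528C.
0x330DE731A14D528C = 3678850670977176204.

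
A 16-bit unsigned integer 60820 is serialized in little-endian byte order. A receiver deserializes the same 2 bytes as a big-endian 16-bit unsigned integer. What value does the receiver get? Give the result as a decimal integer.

38125

60820 in 16-bit hexadecimal is 0xED94.
Stored little-endian, the bytes at ascending addresses are 94 ED.
Read back as big-endian, the last byte is least significant, giving 0x94ED.
0x94ED = 38125.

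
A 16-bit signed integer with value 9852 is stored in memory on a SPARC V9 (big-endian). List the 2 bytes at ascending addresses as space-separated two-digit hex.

9852 in hexadecimal, padded to 16 bits, is 0x267C.
Split into bytes (most-significant first): 26 7C.
Big-endian: lowest address holds the most-significant byte.
So the memory order matches the most-significant-first order: 26 7C.

26 7C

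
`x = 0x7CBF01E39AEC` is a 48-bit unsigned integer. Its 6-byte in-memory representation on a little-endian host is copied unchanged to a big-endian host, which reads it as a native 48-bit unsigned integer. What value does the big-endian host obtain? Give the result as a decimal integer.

260149977661308

Stored little-endian, the bytes at ascending addresses are EC 9A E3 01 BF 7C.
Read back as big-endian, the last byte is least significant, giving 0xEC9AE301BF7C.
0xEC9AE301BF7C = 260149977661308.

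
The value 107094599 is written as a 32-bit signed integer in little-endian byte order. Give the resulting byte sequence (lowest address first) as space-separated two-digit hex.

47 22 62 06

107094599 in hexadecimal, padded to 32 bits, is 0x06622247.
Split into bytes (most-significant first): 06 62 22 47.
Little-endian: lowest address holds the least-significant byte.
So at ascending addresses the bytes are 47 22 62 06.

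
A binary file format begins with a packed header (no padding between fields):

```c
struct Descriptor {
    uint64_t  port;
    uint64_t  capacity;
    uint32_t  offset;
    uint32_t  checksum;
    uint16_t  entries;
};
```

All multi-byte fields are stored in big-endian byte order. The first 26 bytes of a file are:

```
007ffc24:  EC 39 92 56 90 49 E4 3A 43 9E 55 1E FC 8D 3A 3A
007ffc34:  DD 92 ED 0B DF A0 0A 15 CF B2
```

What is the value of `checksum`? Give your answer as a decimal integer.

3751807509

`checksum` follows `port` (8 B), `capacity` (8 B), `offset` (4 B), so it starts at offset 8 + 8 + 4 = 20 and occupies 4 bytes.
Bytes at offsets 20..23: DF A0 0A 15.
Big-endian: lowest address holds the most-significant byte.
The bytes are already most-significant first: 0xDFA00A15.
0xDFA00A15 = 3751807509.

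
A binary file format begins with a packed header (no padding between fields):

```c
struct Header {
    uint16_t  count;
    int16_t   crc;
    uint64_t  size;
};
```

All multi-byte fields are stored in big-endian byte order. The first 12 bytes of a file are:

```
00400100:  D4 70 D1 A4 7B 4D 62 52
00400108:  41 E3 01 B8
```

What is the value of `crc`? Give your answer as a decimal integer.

`crc` follows `count` (2 bytes), so it starts at byte offset 2 and occupies 2 bytes.
Bytes at offsets 2..3: D1 A4.
Big-endian stores the most-significant byte at the lowest address.
The bytes are already most-significant first: 0xD1A4.
Top bit is set, so as a signed 16-bit value this is 0xD1A4 − 2^16 = -11868.

-11868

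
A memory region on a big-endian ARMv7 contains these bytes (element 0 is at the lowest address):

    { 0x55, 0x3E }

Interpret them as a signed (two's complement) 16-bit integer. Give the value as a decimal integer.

Big-endian: lowest address holds the most-significant byte.
The bytes are already most-significant first: 0x553E.
0x553E = 21822.

21822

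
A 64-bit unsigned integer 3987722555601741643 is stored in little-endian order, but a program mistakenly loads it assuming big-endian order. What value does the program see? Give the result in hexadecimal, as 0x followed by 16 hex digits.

0x4B677455893C5737

3987722555601741643 in 64-bit hexadecimal is 0x37573C895574674B.
Stored little-endian, the bytes at ascending addresses are 4B 67 74 55 89 3C 57 37.
Read back as big-endian, the last byte is least significant, giving 0x4B677455893C5737.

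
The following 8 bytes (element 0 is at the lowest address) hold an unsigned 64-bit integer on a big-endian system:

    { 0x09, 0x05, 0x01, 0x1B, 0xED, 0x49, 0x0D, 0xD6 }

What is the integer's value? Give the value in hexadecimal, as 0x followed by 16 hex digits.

0x0905011BED490DD6

In big-endian order the high byte comes first in memory.
The bytes are already most-significant first: 0x0905011BED490DD6.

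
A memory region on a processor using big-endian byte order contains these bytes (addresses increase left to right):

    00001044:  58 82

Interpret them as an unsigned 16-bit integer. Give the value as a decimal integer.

22658

Big-endian stores the most-significant byte at the lowest address.
The bytes are already most-significant first: 0x5882.
0x5882 = 22658.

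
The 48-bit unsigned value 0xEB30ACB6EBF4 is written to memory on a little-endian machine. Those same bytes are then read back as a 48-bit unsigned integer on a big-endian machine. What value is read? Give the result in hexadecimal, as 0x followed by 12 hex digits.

Stored little-endian, the bytes at ascending addresses are F4 EB B6 AC 30 EB.
Read back as big-endian, the last byte is least significant, giving 0xF4EBB6AC30EB.

0xF4EBB6AC30EB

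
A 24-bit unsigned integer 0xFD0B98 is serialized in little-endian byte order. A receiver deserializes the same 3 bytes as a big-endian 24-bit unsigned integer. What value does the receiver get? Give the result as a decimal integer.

Stored little-endian, the bytes at ascending addresses are 98 0B FD.
Read back as big-endian, the last byte is least significant, giving 0x980BFD.
0x980BFD = 9964541.

9964541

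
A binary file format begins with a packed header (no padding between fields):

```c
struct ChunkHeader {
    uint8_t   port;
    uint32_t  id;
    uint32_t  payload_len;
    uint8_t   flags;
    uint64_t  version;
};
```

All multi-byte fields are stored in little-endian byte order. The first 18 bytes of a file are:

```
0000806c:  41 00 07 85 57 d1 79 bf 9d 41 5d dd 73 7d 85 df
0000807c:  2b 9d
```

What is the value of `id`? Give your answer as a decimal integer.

`id` follows `port` (1 byte), so it starts at byte offset 1 and occupies 4 bytes.
Bytes at offsets 1..4: 00 07 85 57.
Little-endian: lowest address holds the least-significant byte.
Reassemble most-significant byte first: 57 85 07 00 → 0x57850700.
0x57850700 = 1468335872.

1468335872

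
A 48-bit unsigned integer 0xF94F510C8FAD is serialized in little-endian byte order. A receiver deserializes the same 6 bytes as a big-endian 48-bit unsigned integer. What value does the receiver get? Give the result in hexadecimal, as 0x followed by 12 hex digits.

0xAD8F0C514FF9

Stored little-endian, the bytes at ascending addresses are AD 8F 0C 51 4F F9.
Read back as big-endian, the last byte is least significant, giving 0xAD8F0C514FF9.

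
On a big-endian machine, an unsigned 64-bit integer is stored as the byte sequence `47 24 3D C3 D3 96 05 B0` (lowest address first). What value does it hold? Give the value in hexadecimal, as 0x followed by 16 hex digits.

0x47243DC3D39605B0

In big-endian order the high byte comes first in memory.
The bytes are already most-significant first: 0x47243DC3D39605B0.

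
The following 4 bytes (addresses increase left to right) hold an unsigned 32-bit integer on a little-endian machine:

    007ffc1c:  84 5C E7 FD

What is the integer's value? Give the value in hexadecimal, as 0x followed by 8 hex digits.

Little-endian: lowest address holds the least-significant byte.
Reassemble most-significant byte first: FD E7 5C 84 → 0xFDE75C84.

0xFDE75C84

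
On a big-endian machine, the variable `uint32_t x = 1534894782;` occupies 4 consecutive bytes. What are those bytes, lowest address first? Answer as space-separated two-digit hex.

5B 7C A2 BE

1534894782 in hexadecimal, padded to 32 bits, is 0x5B7CA2BE.
Split into bytes (most-significant first): 5B 7C A2 BE.
Big-endian: lowest address holds the most-significant byte.
So the memory order matches the most-significant-first order: 5B 7C A2 BE.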